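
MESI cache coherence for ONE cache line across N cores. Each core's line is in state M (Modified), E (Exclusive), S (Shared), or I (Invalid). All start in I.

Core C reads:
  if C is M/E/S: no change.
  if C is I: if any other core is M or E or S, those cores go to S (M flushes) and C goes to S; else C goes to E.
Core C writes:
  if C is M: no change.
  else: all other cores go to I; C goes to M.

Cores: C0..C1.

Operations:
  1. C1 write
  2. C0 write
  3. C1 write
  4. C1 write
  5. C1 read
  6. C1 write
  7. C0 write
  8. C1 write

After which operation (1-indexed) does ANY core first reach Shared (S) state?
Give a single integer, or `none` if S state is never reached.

Answer: none

Derivation:
Op 1: C1 write [C1 write: invalidate none -> C1=M] -> [I,M]
Op 2: C0 write [C0 write: invalidate ['C1=M'] -> C0=M] -> [M,I]
Op 3: C1 write [C1 write: invalidate ['C0=M'] -> C1=M] -> [I,M]
Op 4: C1 write [C1 write: already M (modified), no change] -> [I,M]
Op 5: C1 read [C1 read: already in M, no change] -> [I,M]
Op 6: C1 write [C1 write: already M (modified), no change] -> [I,M]
Op 7: C0 write [C0 write: invalidate ['C1=M'] -> C0=M] -> [M,I]
Op 8: C1 write [C1 write: invalidate ['C0=M'] -> C1=M] -> [I,M]
S state never reached in this sequence.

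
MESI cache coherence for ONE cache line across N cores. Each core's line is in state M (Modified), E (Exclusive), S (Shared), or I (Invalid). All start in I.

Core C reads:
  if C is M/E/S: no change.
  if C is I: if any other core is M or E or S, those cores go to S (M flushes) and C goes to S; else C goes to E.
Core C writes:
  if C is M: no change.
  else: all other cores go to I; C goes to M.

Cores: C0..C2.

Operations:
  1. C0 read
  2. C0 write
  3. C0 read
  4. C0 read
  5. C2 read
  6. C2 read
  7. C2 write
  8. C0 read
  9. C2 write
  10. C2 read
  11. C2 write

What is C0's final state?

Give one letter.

Op 1: C0 read [C0 read from I: no other sharers -> C0=E (exclusive)] -> [E,I,I]
Op 2: C0 write [C0 write: invalidate none -> C0=M] -> [M,I,I]
Op 3: C0 read [C0 read: already in M, no change] -> [M,I,I]
Op 4: C0 read [C0 read: already in M, no change] -> [M,I,I]
Op 5: C2 read [C2 read from I: others=['C0=M'] -> C2=S, others downsized to S] -> [S,I,S]
Op 6: C2 read [C2 read: already in S, no change] -> [S,I,S]
Op 7: C2 write [C2 write: invalidate ['C0=S'] -> C2=M] -> [I,I,M]
Op 8: C0 read [C0 read from I: others=['C2=M'] -> C0=S, others downsized to S] -> [S,I,S]
Op 9: C2 write [C2 write: invalidate ['C0=S'] -> C2=M] -> [I,I,M]
Op 10: C2 read [C2 read: already in M, no change] -> [I,I,M]
Op 11: C2 write [C2 write: already M (modified), no change] -> [I,I,M]

Answer: I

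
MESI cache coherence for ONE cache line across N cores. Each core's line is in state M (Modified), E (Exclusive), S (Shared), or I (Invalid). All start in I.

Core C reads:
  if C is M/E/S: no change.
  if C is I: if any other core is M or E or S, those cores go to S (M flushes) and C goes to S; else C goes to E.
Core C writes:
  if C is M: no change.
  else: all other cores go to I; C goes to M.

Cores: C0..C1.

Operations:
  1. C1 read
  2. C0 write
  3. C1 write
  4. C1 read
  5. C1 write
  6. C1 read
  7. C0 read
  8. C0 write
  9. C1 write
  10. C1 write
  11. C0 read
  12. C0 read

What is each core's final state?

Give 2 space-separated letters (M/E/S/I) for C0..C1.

Answer: S S

Derivation:
Op 1: C1 read [C1 read from I: no other sharers -> C1=E (exclusive)] -> [I,E]
Op 2: C0 write [C0 write: invalidate ['C1=E'] -> C0=M] -> [M,I]
Op 3: C1 write [C1 write: invalidate ['C0=M'] -> C1=M] -> [I,M]
Op 4: C1 read [C1 read: already in M, no change] -> [I,M]
Op 5: C1 write [C1 write: already M (modified), no change] -> [I,M]
Op 6: C1 read [C1 read: already in M, no change] -> [I,M]
Op 7: C0 read [C0 read from I: others=['C1=M'] -> C0=S, others downsized to S] -> [S,S]
Op 8: C0 write [C0 write: invalidate ['C1=S'] -> C0=M] -> [M,I]
Op 9: C1 write [C1 write: invalidate ['C0=M'] -> C1=M] -> [I,M]
Op 10: C1 write [C1 write: already M (modified), no change] -> [I,M]
Op 11: C0 read [C0 read from I: others=['C1=M'] -> C0=S, others downsized to S] -> [S,S]
Op 12: C0 read [C0 read: already in S, no change] -> [S,S]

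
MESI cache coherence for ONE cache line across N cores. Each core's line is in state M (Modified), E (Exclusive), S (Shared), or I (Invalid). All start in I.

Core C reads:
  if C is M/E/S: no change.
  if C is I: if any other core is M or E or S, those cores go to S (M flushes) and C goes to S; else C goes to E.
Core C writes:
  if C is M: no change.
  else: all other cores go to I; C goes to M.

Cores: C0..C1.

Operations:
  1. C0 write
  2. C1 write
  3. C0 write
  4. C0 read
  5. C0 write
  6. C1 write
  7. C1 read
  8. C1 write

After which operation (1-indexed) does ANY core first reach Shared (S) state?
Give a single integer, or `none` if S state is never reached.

Answer: none

Derivation:
Op 1: C0 write [C0 write: invalidate none -> C0=M] -> [M,I]
Op 2: C1 write [C1 write: invalidate ['C0=M'] -> C1=M] -> [I,M]
Op 3: C0 write [C0 write: invalidate ['C1=M'] -> C0=M] -> [M,I]
Op 4: C0 read [C0 read: already in M, no change] -> [M,I]
Op 5: C0 write [C0 write: already M (modified), no change] -> [M,I]
Op 6: C1 write [C1 write: invalidate ['C0=M'] -> C1=M] -> [I,M]
Op 7: C1 read [C1 read: already in M, no change] -> [I,M]
Op 8: C1 write [C1 write: already M (modified), no change] -> [I,M]
S state never reached in this sequence.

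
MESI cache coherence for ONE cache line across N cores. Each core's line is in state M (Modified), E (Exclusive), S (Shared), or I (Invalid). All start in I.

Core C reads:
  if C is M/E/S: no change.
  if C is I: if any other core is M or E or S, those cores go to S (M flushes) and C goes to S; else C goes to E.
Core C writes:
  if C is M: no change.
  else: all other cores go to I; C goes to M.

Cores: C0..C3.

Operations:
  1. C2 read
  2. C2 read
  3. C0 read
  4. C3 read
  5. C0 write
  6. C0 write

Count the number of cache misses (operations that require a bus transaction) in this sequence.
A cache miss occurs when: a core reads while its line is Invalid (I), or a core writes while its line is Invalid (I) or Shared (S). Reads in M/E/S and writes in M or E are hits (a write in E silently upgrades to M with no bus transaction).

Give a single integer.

Answer: 4

Derivation:
Op 1: C2 read [C2 read from I: no other sharers -> C2=E (exclusive)] -> [I,I,E,I] [MISS #1: read from I]
Op 2: C2 read [C2 read: already in E, no change] -> [I,I,E,I] [hit: read from E]
Op 3: C0 read [C0 read from I: others=['C2=E'] -> C0=S, others downsized to S] -> [S,I,S,I] [MISS #2: read from I]
Op 4: C3 read [C3 read from I: others=['C0=S', 'C2=S'] -> C3=S, others downsized to S] -> [S,I,S,S] [MISS #3: read from I]
Op 5: C0 write [C0 write: invalidate ['C2=S', 'C3=S'] -> C0=M] -> [M,I,I,I] [MISS #4: write from S]
Op 6: C0 write [C0 write: already M (modified), no change] -> [M,I,I,I] [hit: write from M]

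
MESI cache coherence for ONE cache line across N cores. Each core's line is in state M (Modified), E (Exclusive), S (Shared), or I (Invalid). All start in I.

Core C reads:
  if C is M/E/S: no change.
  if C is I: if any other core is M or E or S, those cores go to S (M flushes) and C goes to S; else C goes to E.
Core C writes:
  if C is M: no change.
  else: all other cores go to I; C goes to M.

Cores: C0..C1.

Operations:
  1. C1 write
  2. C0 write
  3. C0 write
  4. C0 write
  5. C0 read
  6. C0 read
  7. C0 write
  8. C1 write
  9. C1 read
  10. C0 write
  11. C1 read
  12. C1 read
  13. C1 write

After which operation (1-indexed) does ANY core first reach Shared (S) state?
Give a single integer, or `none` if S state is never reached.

Answer: 11

Derivation:
Op 1: C1 write [C1 write: invalidate none -> C1=M] -> [I,M]
Op 2: C0 write [C0 write: invalidate ['C1=M'] -> C0=M] -> [M,I]
Op 3: C0 write [C0 write: already M (modified), no change] -> [M,I]
Op 4: C0 write [C0 write: already M (modified), no change] -> [M,I]
Op 5: C0 read [C0 read: already in M, no change] -> [M,I]
Op 6: C0 read [C0 read: already in M, no change] -> [M,I]
Op 7: C0 write [C0 write: already M (modified), no change] -> [M,I]
Op 8: C1 write [C1 write: invalidate ['C0=M'] -> C1=M] -> [I,M]
Op 9: C1 read [C1 read: already in M, no change] -> [I,M]
Op 10: C0 write [C0 write: invalidate ['C1=M'] -> C0=M] -> [M,I]
Op 11: C1 read [C1 read from I: others=['C0=M'] -> C1=S, others downsized to S] -> [S,S]
  -> First S state at op 11; remaining ops need not be traced.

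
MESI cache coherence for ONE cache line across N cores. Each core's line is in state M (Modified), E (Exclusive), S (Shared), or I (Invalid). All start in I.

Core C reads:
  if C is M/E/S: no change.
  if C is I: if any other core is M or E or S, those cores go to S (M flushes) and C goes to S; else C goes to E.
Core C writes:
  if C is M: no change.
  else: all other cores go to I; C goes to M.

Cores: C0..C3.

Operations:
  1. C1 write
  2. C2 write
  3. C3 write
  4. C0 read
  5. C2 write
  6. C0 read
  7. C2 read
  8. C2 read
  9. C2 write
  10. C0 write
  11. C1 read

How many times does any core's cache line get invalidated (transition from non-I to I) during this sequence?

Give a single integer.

Op 1: C1 write [C1 write: invalidate none -> C1=M] -> [I,M,I,I] (invalidations this op: 0; running total: 0)
Op 2: C2 write [C2 write: invalidate ['C1=M'] -> C2=M] -> [I,I,M,I] (invalidations this op: 1; running total: 1)
Op 3: C3 write [C3 write: invalidate ['C2=M'] -> C3=M] -> [I,I,I,M] (invalidations this op: 1; running total: 2)
Op 4: C0 read [C0 read from I: others=['C3=M'] -> C0=S, others downsized to S] -> [S,I,I,S] (invalidations this op: 0; running total: 2)
Op 5: C2 write [C2 write: invalidate ['C0=S', 'C3=S'] -> C2=M] -> [I,I,M,I] (invalidations this op: 2; running total: 4)
Op 6: C0 read [C0 read from I: others=['C2=M'] -> C0=S, others downsized to S] -> [S,I,S,I] (invalidations this op: 0; running total: 4)
Op 7: C2 read [C2 read: already in S, no change] -> [S,I,S,I] (invalidations this op: 0; running total: 4)
Op 8: C2 read [C2 read: already in S, no change] -> [S,I,S,I] (invalidations this op: 0; running total: 4)
Op 9: C2 write [C2 write: invalidate ['C0=S'] -> C2=M] -> [I,I,M,I] (invalidations this op: 1; running total: 5)
Op 10: C0 write [C0 write: invalidate ['C2=M'] -> C0=M] -> [M,I,I,I] (invalidations this op: 1; running total: 6)
Op 11: C1 read [C1 read from I: others=['C0=M'] -> C1=S, others downsized to S] -> [S,S,I,I] (invalidations this op: 0; running total: 6)

Answer: 6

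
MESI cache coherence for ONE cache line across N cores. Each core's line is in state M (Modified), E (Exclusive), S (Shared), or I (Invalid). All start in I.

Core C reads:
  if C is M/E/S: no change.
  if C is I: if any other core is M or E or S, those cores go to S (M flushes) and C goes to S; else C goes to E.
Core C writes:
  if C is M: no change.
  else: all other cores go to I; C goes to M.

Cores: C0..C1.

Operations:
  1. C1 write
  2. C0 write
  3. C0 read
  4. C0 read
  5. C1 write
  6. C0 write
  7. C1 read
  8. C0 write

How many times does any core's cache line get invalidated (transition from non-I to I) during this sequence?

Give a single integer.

Op 1: C1 write [C1 write: invalidate none -> C1=M] -> [I,M] (invalidations this op: 0; running total: 0)
Op 2: C0 write [C0 write: invalidate ['C1=M'] -> C0=M] -> [M,I] (invalidations this op: 1; running total: 1)
Op 3: C0 read [C0 read: already in M, no change] -> [M,I] (invalidations this op: 0; running total: 1)
Op 4: C0 read [C0 read: already in M, no change] -> [M,I] (invalidations this op: 0; running total: 1)
Op 5: C1 write [C1 write: invalidate ['C0=M'] -> C1=M] -> [I,M] (invalidations this op: 1; running total: 2)
Op 6: C0 write [C0 write: invalidate ['C1=M'] -> C0=M] -> [M,I] (invalidations this op: 1; running total: 3)
Op 7: C1 read [C1 read from I: others=['C0=M'] -> C1=S, others downsized to S] -> [S,S] (invalidations this op: 0; running total: 3)
Op 8: C0 write [C0 write: invalidate ['C1=S'] -> C0=M] -> [M,I] (invalidations this op: 1; running total: 4)

Answer: 4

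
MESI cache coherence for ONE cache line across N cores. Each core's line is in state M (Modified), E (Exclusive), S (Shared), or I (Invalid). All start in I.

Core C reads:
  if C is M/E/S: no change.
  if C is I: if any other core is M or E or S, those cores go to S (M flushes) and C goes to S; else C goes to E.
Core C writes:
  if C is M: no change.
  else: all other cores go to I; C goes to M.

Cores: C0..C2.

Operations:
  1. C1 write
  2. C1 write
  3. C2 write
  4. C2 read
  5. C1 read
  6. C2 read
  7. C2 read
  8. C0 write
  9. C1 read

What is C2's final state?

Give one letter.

Op 1: C1 write [C1 write: invalidate none -> C1=M] -> [I,M,I]
Op 2: C1 write [C1 write: already M (modified), no change] -> [I,M,I]
Op 3: C2 write [C2 write: invalidate ['C1=M'] -> C2=M] -> [I,I,M]
Op 4: C2 read [C2 read: already in M, no change] -> [I,I,M]
Op 5: C1 read [C1 read from I: others=['C2=M'] -> C1=S, others downsized to S] -> [I,S,S]
Op 6: C2 read [C2 read: already in S, no change] -> [I,S,S]
Op 7: C2 read [C2 read: already in S, no change] -> [I,S,S]
Op 8: C0 write [C0 write: invalidate ['C1=S', 'C2=S'] -> C0=M] -> [M,I,I]
Op 9: C1 read [C1 read from I: others=['C0=M'] -> C1=S, others downsized to S] -> [S,S,I]

Answer: I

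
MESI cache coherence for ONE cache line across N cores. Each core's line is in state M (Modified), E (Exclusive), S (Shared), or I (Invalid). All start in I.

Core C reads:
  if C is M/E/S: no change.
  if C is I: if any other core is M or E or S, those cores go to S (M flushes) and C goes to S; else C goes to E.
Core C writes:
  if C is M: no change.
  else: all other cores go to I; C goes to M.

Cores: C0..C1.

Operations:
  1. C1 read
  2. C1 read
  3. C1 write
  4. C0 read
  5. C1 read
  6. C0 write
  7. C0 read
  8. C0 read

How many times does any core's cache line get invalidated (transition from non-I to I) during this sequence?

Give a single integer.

Answer: 1

Derivation:
Op 1: C1 read [C1 read from I: no other sharers -> C1=E (exclusive)] -> [I,E] (invalidations this op: 0; running total: 0)
Op 2: C1 read [C1 read: already in E, no change] -> [I,E] (invalidations this op: 0; running total: 0)
Op 3: C1 write [C1 write: invalidate none -> C1=M] -> [I,M] (invalidations this op: 0; running total: 0)
Op 4: C0 read [C0 read from I: others=['C1=M'] -> C0=S, others downsized to S] -> [S,S] (invalidations this op: 0; running total: 0)
Op 5: C1 read [C1 read: already in S, no change] -> [S,S] (invalidations this op: 0; running total: 0)
Op 6: C0 write [C0 write: invalidate ['C1=S'] -> C0=M] -> [M,I] (invalidations this op: 1; running total: 1)
Op 7: C0 read [C0 read: already in M, no change] -> [M,I] (invalidations this op: 0; running total: 1)
Op 8: C0 read [C0 read: already in M, no change] -> [M,I] (invalidations this op: 0; running total: 1)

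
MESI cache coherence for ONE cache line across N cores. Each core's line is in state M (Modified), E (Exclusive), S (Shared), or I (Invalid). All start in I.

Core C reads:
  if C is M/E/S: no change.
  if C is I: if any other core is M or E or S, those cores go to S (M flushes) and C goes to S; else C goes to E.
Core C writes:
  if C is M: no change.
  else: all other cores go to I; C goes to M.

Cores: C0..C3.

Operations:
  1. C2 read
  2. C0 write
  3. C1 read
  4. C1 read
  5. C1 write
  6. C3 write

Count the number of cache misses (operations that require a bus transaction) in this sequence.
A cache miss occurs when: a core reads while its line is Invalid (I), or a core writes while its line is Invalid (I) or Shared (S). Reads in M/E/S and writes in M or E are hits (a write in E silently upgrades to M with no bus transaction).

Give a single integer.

Answer: 5

Derivation:
Op 1: C2 read [C2 read from I: no other sharers -> C2=E (exclusive)] -> [I,I,E,I] [MISS #1: read from I]
Op 2: C0 write [C0 write: invalidate ['C2=E'] -> C0=M] -> [M,I,I,I] [MISS #2: write from I]
Op 3: C1 read [C1 read from I: others=['C0=M'] -> C1=S, others downsized to S] -> [S,S,I,I] [MISS #3: read from I]
Op 4: C1 read [C1 read: already in S, no change] -> [S,S,I,I] [hit: read from S]
Op 5: C1 write [C1 write: invalidate ['C0=S'] -> C1=M] -> [I,M,I,I] [MISS #4: write from S]
Op 6: C3 write [C3 write: invalidate ['C1=M'] -> C3=M] -> [I,I,I,M] [MISS #5: write from I]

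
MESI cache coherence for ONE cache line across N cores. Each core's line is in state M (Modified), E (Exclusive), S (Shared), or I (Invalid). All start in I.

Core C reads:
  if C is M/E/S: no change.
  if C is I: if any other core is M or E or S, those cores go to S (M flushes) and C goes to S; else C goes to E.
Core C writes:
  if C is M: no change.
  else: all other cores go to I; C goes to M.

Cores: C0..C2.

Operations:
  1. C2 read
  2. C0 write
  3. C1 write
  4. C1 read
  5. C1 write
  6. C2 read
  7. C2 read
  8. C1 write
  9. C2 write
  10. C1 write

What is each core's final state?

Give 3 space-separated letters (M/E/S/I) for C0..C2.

Op 1: C2 read [C2 read from I: no other sharers -> C2=E (exclusive)] -> [I,I,E]
Op 2: C0 write [C0 write: invalidate ['C2=E'] -> C0=M] -> [M,I,I]
Op 3: C1 write [C1 write: invalidate ['C0=M'] -> C1=M] -> [I,M,I]
Op 4: C1 read [C1 read: already in M, no change] -> [I,M,I]
Op 5: C1 write [C1 write: already M (modified), no change] -> [I,M,I]
Op 6: C2 read [C2 read from I: others=['C1=M'] -> C2=S, others downsized to S] -> [I,S,S]
Op 7: C2 read [C2 read: already in S, no change] -> [I,S,S]
Op 8: C1 write [C1 write: invalidate ['C2=S'] -> C1=M] -> [I,M,I]
Op 9: C2 write [C2 write: invalidate ['C1=M'] -> C2=M] -> [I,I,M]
Op 10: C1 write [C1 write: invalidate ['C2=M'] -> C1=M] -> [I,M,I]

Answer: I M I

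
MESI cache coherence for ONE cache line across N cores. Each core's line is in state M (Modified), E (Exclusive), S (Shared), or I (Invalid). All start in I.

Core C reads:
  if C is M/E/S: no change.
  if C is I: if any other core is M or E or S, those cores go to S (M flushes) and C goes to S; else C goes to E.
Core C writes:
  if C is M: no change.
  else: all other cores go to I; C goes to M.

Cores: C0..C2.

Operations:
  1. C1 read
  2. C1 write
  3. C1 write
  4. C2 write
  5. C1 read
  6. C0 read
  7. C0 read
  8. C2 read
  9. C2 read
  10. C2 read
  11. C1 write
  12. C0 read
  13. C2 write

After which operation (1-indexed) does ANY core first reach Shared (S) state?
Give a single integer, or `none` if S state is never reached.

Answer: 5

Derivation:
Op 1: C1 read [C1 read from I: no other sharers -> C1=E (exclusive)] -> [I,E,I]
Op 2: C1 write [C1 write: invalidate none -> C1=M] -> [I,M,I]
Op 3: C1 write [C1 write: already M (modified), no change] -> [I,M,I]
Op 4: C2 write [C2 write: invalidate ['C1=M'] -> C2=M] -> [I,I,M]
Op 5: C1 read [C1 read from I: others=['C2=M'] -> C1=S, others downsized to S] -> [I,S,S]
  -> First S state at op 5; remaining ops need not be traced.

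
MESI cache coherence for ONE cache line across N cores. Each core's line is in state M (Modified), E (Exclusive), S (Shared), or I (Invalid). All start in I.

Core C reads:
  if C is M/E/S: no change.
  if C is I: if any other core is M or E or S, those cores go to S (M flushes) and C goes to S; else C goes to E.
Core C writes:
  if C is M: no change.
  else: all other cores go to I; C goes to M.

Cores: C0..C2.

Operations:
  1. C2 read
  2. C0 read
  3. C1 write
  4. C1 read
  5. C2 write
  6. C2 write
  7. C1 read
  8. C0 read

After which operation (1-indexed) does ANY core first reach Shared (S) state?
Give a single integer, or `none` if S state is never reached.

Op 1: C2 read [C2 read from I: no other sharers -> C2=E (exclusive)] -> [I,I,E]
Op 2: C0 read [C0 read from I: others=['C2=E'] -> C0=S, others downsized to S] -> [S,I,S]
  -> First S state at op 2; remaining ops need not be traced.

Answer: 2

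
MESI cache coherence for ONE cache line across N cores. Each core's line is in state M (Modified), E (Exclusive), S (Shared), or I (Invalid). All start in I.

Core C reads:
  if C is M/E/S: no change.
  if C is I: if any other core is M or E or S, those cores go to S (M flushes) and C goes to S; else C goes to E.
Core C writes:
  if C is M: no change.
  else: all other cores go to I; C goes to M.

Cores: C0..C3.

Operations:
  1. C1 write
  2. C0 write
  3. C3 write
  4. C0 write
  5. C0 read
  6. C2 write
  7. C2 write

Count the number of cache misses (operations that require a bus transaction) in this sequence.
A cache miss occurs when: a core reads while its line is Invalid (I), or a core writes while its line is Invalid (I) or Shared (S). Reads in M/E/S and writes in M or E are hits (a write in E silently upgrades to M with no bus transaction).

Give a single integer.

Answer: 5

Derivation:
Op 1: C1 write [C1 write: invalidate none -> C1=M] -> [I,M,I,I] [MISS #1: write from I]
Op 2: C0 write [C0 write: invalidate ['C1=M'] -> C0=M] -> [M,I,I,I] [MISS #2: write from I]
Op 3: C3 write [C3 write: invalidate ['C0=M'] -> C3=M] -> [I,I,I,M] [MISS #3: write from I]
Op 4: C0 write [C0 write: invalidate ['C3=M'] -> C0=M] -> [M,I,I,I] [MISS #4: write from I]
Op 5: C0 read [C0 read: already in M, no change] -> [M,I,I,I] [hit: read from M]
Op 6: C2 write [C2 write: invalidate ['C0=M'] -> C2=M] -> [I,I,M,I] [MISS #5: write from I]
Op 7: C2 write [C2 write: already M (modified), no change] -> [I,I,M,I] [hit: write from M]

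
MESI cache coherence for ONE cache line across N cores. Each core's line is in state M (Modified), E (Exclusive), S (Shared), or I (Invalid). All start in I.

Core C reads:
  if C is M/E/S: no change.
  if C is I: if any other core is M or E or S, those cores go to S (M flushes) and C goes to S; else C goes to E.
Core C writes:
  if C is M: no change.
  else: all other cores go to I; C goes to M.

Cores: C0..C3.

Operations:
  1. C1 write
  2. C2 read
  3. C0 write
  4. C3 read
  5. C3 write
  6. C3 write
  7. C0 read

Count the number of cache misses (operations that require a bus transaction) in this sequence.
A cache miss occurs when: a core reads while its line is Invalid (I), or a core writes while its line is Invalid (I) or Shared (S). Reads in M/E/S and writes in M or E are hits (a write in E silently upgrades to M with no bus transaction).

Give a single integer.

Answer: 6

Derivation:
Op 1: C1 write [C1 write: invalidate none -> C1=M] -> [I,M,I,I] [MISS #1: write from I]
Op 2: C2 read [C2 read from I: others=['C1=M'] -> C2=S, others downsized to S] -> [I,S,S,I] [MISS #2: read from I]
Op 3: C0 write [C0 write: invalidate ['C1=S', 'C2=S'] -> C0=M] -> [M,I,I,I] [MISS #3: write from I]
Op 4: C3 read [C3 read from I: others=['C0=M'] -> C3=S, others downsized to S] -> [S,I,I,S] [MISS #4: read from I]
Op 5: C3 write [C3 write: invalidate ['C0=S'] -> C3=M] -> [I,I,I,M] [MISS #5: write from S]
Op 6: C3 write [C3 write: already M (modified), no change] -> [I,I,I,M] [hit: write from M]
Op 7: C0 read [C0 read from I: others=['C3=M'] -> C0=S, others downsized to S] -> [S,I,I,S] [MISS #6: read from I]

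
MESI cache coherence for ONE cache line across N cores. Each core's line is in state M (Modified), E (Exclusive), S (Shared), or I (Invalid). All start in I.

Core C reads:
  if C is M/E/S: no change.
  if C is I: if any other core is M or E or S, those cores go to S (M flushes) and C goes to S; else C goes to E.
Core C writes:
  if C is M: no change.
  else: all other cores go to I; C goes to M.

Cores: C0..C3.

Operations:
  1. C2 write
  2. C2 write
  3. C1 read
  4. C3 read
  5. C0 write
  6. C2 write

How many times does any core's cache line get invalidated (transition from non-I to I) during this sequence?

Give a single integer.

Answer: 4

Derivation:
Op 1: C2 write [C2 write: invalidate none -> C2=M] -> [I,I,M,I] (invalidations this op: 0; running total: 0)
Op 2: C2 write [C2 write: already M (modified), no change] -> [I,I,M,I] (invalidations this op: 0; running total: 0)
Op 3: C1 read [C1 read from I: others=['C2=M'] -> C1=S, others downsized to S] -> [I,S,S,I] (invalidations this op: 0; running total: 0)
Op 4: C3 read [C3 read from I: others=['C1=S', 'C2=S'] -> C3=S, others downsized to S] -> [I,S,S,S] (invalidations this op: 0; running total: 0)
Op 5: C0 write [C0 write: invalidate ['C1=S', 'C2=S', 'C3=S'] -> C0=M] -> [M,I,I,I] (invalidations this op: 3; running total: 3)
Op 6: C2 write [C2 write: invalidate ['C0=M'] -> C2=M] -> [I,I,M,I] (invalidations this op: 1; running total: 4)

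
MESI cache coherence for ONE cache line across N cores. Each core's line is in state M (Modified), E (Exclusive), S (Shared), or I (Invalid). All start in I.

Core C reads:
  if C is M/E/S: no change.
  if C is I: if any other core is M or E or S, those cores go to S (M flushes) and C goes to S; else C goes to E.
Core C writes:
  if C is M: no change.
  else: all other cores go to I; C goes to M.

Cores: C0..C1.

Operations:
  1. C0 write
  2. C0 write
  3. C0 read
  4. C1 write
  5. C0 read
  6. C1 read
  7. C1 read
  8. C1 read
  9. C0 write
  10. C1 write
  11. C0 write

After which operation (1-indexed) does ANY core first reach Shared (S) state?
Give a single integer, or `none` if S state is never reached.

Op 1: C0 write [C0 write: invalidate none -> C0=M] -> [M,I]
Op 2: C0 write [C0 write: already M (modified), no change] -> [M,I]
Op 3: C0 read [C0 read: already in M, no change] -> [M,I]
Op 4: C1 write [C1 write: invalidate ['C0=M'] -> C1=M] -> [I,M]
Op 5: C0 read [C0 read from I: others=['C1=M'] -> C0=S, others downsized to S] -> [S,S]
  -> First S state at op 5; remaining ops need not be traced.

Answer: 5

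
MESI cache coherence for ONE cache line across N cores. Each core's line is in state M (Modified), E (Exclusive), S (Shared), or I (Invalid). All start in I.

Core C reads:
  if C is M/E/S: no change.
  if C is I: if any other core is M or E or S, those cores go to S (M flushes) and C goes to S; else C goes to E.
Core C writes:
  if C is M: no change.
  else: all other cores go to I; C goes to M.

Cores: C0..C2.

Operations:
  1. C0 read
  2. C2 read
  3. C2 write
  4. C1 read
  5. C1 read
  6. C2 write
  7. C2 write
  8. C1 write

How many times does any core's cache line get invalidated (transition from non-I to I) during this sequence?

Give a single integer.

Answer: 3

Derivation:
Op 1: C0 read [C0 read from I: no other sharers -> C0=E (exclusive)] -> [E,I,I] (invalidations this op: 0; running total: 0)
Op 2: C2 read [C2 read from I: others=['C0=E'] -> C2=S, others downsized to S] -> [S,I,S] (invalidations this op: 0; running total: 0)
Op 3: C2 write [C2 write: invalidate ['C0=S'] -> C2=M] -> [I,I,M] (invalidations this op: 1; running total: 1)
Op 4: C1 read [C1 read from I: others=['C2=M'] -> C1=S, others downsized to S] -> [I,S,S] (invalidations this op: 0; running total: 1)
Op 5: C1 read [C1 read: already in S, no change] -> [I,S,S] (invalidations this op: 0; running total: 1)
Op 6: C2 write [C2 write: invalidate ['C1=S'] -> C2=M] -> [I,I,M] (invalidations this op: 1; running total: 2)
Op 7: C2 write [C2 write: already M (modified), no change] -> [I,I,M] (invalidations this op: 0; running total: 2)
Op 8: C1 write [C1 write: invalidate ['C2=M'] -> C1=M] -> [I,M,I] (invalidations this op: 1; running total: 3)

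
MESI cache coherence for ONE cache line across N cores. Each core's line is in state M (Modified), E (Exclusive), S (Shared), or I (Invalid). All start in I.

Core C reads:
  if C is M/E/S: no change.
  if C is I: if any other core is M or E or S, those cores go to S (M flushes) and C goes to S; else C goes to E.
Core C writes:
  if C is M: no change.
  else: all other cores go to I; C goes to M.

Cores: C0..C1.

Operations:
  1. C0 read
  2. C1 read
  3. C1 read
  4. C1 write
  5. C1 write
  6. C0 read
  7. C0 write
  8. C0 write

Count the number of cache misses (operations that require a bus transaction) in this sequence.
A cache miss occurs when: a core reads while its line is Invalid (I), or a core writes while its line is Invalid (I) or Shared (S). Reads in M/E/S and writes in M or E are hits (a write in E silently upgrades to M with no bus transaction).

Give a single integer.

Answer: 5

Derivation:
Op 1: C0 read [C0 read from I: no other sharers -> C0=E (exclusive)] -> [E,I] [MISS #1: read from I]
Op 2: C1 read [C1 read from I: others=['C0=E'] -> C1=S, others downsized to S] -> [S,S] [MISS #2: read from I]
Op 3: C1 read [C1 read: already in S, no change] -> [S,S] [hit: read from S]
Op 4: C1 write [C1 write: invalidate ['C0=S'] -> C1=M] -> [I,M] [MISS #3: write from S]
Op 5: C1 write [C1 write: already M (modified), no change] -> [I,M] [hit: write from M]
Op 6: C0 read [C0 read from I: others=['C1=M'] -> C0=S, others downsized to S] -> [S,S] [MISS #4: read from I]
Op 7: C0 write [C0 write: invalidate ['C1=S'] -> C0=M] -> [M,I] [MISS #5: write from S]
Op 8: C0 write [C0 write: already M (modified), no change] -> [M,I] [hit: write from M]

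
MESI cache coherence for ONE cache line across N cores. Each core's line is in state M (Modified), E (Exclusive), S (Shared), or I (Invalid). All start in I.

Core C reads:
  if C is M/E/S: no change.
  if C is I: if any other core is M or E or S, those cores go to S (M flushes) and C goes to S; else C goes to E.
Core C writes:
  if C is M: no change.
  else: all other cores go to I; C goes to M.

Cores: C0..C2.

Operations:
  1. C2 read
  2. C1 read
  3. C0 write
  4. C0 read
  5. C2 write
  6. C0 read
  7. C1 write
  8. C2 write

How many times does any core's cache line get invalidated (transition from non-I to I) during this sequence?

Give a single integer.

Op 1: C2 read [C2 read from I: no other sharers -> C2=E (exclusive)] -> [I,I,E] (invalidations this op: 0; running total: 0)
Op 2: C1 read [C1 read from I: others=['C2=E'] -> C1=S, others downsized to S] -> [I,S,S] (invalidations this op: 0; running total: 0)
Op 3: C0 write [C0 write: invalidate ['C1=S', 'C2=S'] -> C0=M] -> [M,I,I] (invalidations this op: 2; running total: 2)
Op 4: C0 read [C0 read: already in M, no change] -> [M,I,I] (invalidations this op: 0; running total: 2)
Op 5: C2 write [C2 write: invalidate ['C0=M'] -> C2=M] -> [I,I,M] (invalidations this op: 1; running total: 3)
Op 6: C0 read [C0 read from I: others=['C2=M'] -> C0=S, others downsized to S] -> [S,I,S] (invalidations this op: 0; running total: 3)
Op 7: C1 write [C1 write: invalidate ['C0=S', 'C2=S'] -> C1=M] -> [I,M,I] (invalidations this op: 2; running total: 5)
Op 8: C2 write [C2 write: invalidate ['C1=M'] -> C2=M] -> [I,I,M] (invalidations this op: 1; running total: 6)

Answer: 6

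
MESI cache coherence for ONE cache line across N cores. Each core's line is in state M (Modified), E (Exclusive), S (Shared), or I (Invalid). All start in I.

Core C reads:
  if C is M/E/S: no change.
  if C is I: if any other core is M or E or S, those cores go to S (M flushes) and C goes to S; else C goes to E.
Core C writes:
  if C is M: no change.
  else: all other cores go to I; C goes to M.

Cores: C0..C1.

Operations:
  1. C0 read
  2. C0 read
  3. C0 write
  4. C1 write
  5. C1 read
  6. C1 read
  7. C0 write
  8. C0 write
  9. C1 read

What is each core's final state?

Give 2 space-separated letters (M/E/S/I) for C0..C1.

Answer: S S

Derivation:
Op 1: C0 read [C0 read from I: no other sharers -> C0=E (exclusive)] -> [E,I]
Op 2: C0 read [C0 read: already in E, no change] -> [E,I]
Op 3: C0 write [C0 write: invalidate none -> C0=M] -> [M,I]
Op 4: C1 write [C1 write: invalidate ['C0=M'] -> C1=M] -> [I,M]
Op 5: C1 read [C1 read: already in M, no change] -> [I,M]
Op 6: C1 read [C1 read: already in M, no change] -> [I,M]
Op 7: C0 write [C0 write: invalidate ['C1=M'] -> C0=M] -> [M,I]
Op 8: C0 write [C0 write: already M (modified), no change] -> [M,I]
Op 9: C1 read [C1 read from I: others=['C0=M'] -> C1=S, others downsized to S] -> [S,S]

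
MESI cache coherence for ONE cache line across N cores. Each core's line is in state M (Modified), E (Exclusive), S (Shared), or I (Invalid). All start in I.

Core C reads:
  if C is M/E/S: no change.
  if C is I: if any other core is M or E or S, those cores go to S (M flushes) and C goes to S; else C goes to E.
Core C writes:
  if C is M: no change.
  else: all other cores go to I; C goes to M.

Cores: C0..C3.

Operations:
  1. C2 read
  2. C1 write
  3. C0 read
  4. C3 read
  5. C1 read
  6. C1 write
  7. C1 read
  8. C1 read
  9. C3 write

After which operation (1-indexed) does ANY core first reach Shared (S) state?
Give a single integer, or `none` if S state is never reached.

Answer: 3

Derivation:
Op 1: C2 read [C2 read from I: no other sharers -> C2=E (exclusive)] -> [I,I,E,I]
Op 2: C1 write [C1 write: invalidate ['C2=E'] -> C1=M] -> [I,M,I,I]
Op 3: C0 read [C0 read from I: others=['C1=M'] -> C0=S, others downsized to S] -> [S,S,I,I]
  -> First S state at op 3; remaining ops need not be traced.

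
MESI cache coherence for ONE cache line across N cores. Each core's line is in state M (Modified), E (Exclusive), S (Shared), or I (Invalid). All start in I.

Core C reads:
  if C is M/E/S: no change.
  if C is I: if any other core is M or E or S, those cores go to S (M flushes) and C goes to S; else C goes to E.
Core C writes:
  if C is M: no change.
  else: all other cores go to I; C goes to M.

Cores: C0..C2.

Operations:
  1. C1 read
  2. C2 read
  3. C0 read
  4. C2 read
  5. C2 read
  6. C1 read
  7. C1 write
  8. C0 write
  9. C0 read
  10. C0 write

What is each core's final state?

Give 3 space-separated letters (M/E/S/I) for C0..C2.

Op 1: C1 read [C1 read from I: no other sharers -> C1=E (exclusive)] -> [I,E,I]
Op 2: C2 read [C2 read from I: others=['C1=E'] -> C2=S, others downsized to S] -> [I,S,S]
Op 3: C0 read [C0 read from I: others=['C1=S', 'C2=S'] -> C0=S, others downsized to S] -> [S,S,S]
Op 4: C2 read [C2 read: already in S, no change] -> [S,S,S]
Op 5: C2 read [C2 read: already in S, no change] -> [S,S,S]
Op 6: C1 read [C1 read: already in S, no change] -> [S,S,S]
Op 7: C1 write [C1 write: invalidate ['C0=S', 'C2=S'] -> C1=M] -> [I,M,I]
Op 8: C0 write [C0 write: invalidate ['C1=M'] -> C0=M] -> [M,I,I]
Op 9: C0 read [C0 read: already in M, no change] -> [M,I,I]
Op 10: C0 write [C0 write: already M (modified), no change] -> [M,I,I]

Answer: M I I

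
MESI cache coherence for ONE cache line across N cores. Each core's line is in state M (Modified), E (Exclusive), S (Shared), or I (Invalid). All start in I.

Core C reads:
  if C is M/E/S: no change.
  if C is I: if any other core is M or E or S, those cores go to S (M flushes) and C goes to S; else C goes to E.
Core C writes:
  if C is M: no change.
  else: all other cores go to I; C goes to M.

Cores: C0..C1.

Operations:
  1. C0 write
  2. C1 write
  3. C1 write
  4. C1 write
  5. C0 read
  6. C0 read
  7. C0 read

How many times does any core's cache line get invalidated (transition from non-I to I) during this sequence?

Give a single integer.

Op 1: C0 write [C0 write: invalidate none -> C0=M] -> [M,I] (invalidations this op: 0; running total: 0)
Op 2: C1 write [C1 write: invalidate ['C0=M'] -> C1=M] -> [I,M] (invalidations this op: 1; running total: 1)
Op 3: C1 write [C1 write: already M (modified), no change] -> [I,M] (invalidations this op: 0; running total: 1)
Op 4: C1 write [C1 write: already M (modified), no change] -> [I,M] (invalidations this op: 0; running total: 1)
Op 5: C0 read [C0 read from I: others=['C1=M'] -> C0=S, others downsized to S] -> [S,S] (invalidations this op: 0; running total: 1)
Op 6: C0 read [C0 read: already in S, no change] -> [S,S] (invalidations this op: 0; running total: 1)
Op 7: C0 read [C0 read: already in S, no change] -> [S,S] (invalidations this op: 0; running total: 1)

Answer: 1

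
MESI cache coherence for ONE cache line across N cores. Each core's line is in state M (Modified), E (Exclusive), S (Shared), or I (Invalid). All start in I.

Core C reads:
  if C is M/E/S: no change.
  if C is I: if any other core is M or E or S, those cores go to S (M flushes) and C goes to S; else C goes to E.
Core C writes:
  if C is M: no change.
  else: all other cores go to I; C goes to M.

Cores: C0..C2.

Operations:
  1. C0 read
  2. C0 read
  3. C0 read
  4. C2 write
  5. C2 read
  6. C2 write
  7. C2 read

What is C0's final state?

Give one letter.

Op 1: C0 read [C0 read from I: no other sharers -> C0=E (exclusive)] -> [E,I,I]
Op 2: C0 read [C0 read: already in E, no change] -> [E,I,I]
Op 3: C0 read [C0 read: already in E, no change] -> [E,I,I]
Op 4: C2 write [C2 write: invalidate ['C0=E'] -> C2=M] -> [I,I,M]
Op 5: C2 read [C2 read: already in M, no change] -> [I,I,M]
Op 6: C2 write [C2 write: already M (modified), no change] -> [I,I,M]
Op 7: C2 read [C2 read: already in M, no change] -> [I,I,M]

Answer: I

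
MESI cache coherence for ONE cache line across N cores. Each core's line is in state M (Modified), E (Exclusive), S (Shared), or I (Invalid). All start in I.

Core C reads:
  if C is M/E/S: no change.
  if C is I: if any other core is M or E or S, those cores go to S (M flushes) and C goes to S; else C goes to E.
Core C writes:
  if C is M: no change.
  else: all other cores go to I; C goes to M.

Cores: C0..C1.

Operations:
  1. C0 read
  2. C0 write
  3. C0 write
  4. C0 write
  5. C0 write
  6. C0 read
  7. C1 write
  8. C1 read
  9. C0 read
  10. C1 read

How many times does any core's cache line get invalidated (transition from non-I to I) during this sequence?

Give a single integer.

Op 1: C0 read [C0 read from I: no other sharers -> C0=E (exclusive)] -> [E,I] (invalidations this op: 0; running total: 0)
Op 2: C0 write [C0 write: invalidate none -> C0=M] -> [M,I] (invalidations this op: 0; running total: 0)
Op 3: C0 write [C0 write: already M (modified), no change] -> [M,I] (invalidations this op: 0; running total: 0)
Op 4: C0 write [C0 write: already M (modified), no change] -> [M,I] (invalidations this op: 0; running total: 0)
Op 5: C0 write [C0 write: already M (modified), no change] -> [M,I] (invalidations this op: 0; running total: 0)
Op 6: C0 read [C0 read: already in M, no change] -> [M,I] (invalidations this op: 0; running total: 0)
Op 7: C1 write [C1 write: invalidate ['C0=M'] -> C1=M] -> [I,M] (invalidations this op: 1; running total: 1)
Op 8: C1 read [C1 read: already in M, no change] -> [I,M] (invalidations this op: 0; running total: 1)
Op 9: C0 read [C0 read from I: others=['C1=M'] -> C0=S, others downsized to S] -> [S,S] (invalidations this op: 0; running total: 1)
Op 10: C1 read [C1 read: already in S, no change] -> [S,S] (invalidations this op: 0; running total: 1)

Answer: 1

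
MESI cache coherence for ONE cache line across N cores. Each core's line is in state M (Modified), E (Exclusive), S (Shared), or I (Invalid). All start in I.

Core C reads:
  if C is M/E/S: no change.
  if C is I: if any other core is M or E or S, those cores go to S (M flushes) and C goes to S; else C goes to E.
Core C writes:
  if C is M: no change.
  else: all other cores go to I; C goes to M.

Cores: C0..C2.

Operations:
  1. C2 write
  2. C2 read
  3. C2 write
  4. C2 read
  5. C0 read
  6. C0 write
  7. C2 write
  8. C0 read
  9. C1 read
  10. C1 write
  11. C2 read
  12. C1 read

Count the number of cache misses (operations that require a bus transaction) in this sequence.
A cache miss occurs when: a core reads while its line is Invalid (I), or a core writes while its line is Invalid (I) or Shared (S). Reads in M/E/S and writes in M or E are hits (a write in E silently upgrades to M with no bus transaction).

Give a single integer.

Op 1: C2 write [C2 write: invalidate none -> C2=M] -> [I,I,M] [MISS #1: write from I]
Op 2: C2 read [C2 read: already in M, no change] -> [I,I,M] [hit: read from M]
Op 3: C2 write [C2 write: already M (modified), no change] -> [I,I,M] [hit: write from M]
Op 4: C2 read [C2 read: already in M, no change] -> [I,I,M] [hit: read from M]
Op 5: C0 read [C0 read from I: others=['C2=M'] -> C0=S, others downsized to S] -> [S,I,S] [MISS #2: read from I]
Op 6: C0 write [C0 write: invalidate ['C2=S'] -> C0=M] -> [M,I,I] [MISS #3: write from S]
Op 7: C2 write [C2 write: invalidate ['C0=M'] -> C2=M] -> [I,I,M] [MISS #4: write from I]
Op 8: C0 read [C0 read from I: others=['C2=M'] -> C0=S, others downsized to S] -> [S,I,S] [MISS #5: read from I]
Op 9: C1 read [C1 read from I: others=['C0=S', 'C2=S'] -> C1=S, others downsized to S] -> [S,S,S] [MISS #6: read from I]
Op 10: C1 write [C1 write: invalidate ['C0=S', 'C2=S'] -> C1=M] -> [I,M,I] [MISS #7: write from S]
Op 11: C2 read [C2 read from I: others=['C1=M'] -> C2=S, others downsized to S] -> [I,S,S] [MISS #8: read from I]
Op 12: C1 read [C1 read: already in S, no change] -> [I,S,S] [hit: read from S]

Answer: 8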